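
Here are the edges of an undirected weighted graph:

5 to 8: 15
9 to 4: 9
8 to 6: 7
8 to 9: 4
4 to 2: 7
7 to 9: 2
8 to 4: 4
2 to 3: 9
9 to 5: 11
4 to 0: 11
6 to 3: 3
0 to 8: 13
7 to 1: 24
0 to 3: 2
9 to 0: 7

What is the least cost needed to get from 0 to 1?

Compare a few routes:
0 → 9 → 7 → 1: 7+2+24 = 33
0 → 8 → 9 → 7 → 1: 13+4+2+24 = 43
0 → 3 → 6 → 8 → 9 → 7 → 1: 2+3+7+4+2+24 = 42
Cheapest is 0 → 9 → 7 → 1 at 33.

33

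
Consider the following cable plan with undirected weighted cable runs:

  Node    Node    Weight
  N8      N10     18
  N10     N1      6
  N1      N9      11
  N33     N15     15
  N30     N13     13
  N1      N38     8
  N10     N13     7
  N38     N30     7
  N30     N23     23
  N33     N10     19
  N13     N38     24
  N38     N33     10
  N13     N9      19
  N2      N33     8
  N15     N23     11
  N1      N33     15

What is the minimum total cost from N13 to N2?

Running Dijkstra from N13:
N13: 0
N10: 7  (via N13)
N30: 13  (via N13)
N1: 13  (via N10)
N9: 19  (via N13)
N38: 20  (via N30)
N8: 25  (via N10)
N33: 26  (via N10)
N2: 34  (via N33)
Shortest route: N13 → N10 → N33 → N2 = 34.

34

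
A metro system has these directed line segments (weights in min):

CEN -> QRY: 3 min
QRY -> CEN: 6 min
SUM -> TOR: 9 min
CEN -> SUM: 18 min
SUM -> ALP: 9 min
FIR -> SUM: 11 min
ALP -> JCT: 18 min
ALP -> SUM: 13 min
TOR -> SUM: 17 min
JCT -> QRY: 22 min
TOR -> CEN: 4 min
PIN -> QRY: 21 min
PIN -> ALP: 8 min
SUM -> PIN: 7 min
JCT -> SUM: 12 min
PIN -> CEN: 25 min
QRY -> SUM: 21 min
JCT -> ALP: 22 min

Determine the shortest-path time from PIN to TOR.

Settle nodes by increasing distance from PIN:
PIN: 0
ALP: 8  (via PIN)
SUM: 21  (via ALP)
QRY: 21  (via PIN)
CEN: 25  (via PIN)
JCT: 26  (via ALP)
TOR: 30  (via SUM)
Shortest route: PIN → ALP → SUM → TOR = 30 min.

30 min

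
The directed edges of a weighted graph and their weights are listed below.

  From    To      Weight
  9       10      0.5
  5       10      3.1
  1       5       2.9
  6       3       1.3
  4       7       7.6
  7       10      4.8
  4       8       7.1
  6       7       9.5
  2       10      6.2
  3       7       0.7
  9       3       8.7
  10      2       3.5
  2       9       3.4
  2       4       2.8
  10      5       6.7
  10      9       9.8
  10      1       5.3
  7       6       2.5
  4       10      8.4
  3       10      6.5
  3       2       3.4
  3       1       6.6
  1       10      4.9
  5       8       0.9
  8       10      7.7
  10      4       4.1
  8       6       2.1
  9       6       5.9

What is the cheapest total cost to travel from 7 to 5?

11.5

Enumerating some paths:
7–10–1–5: 4.8+5.3+2.9 = 13
7–6–3–10–5: 2.5+1.3+6.5+6.7 = 17
7–6–3–1–5: 2.5+1.3+6.6+2.9 = 13.3
7–10–5: 4.8+6.7 = 11.5
The minimum is 11.5 via 7–10–5.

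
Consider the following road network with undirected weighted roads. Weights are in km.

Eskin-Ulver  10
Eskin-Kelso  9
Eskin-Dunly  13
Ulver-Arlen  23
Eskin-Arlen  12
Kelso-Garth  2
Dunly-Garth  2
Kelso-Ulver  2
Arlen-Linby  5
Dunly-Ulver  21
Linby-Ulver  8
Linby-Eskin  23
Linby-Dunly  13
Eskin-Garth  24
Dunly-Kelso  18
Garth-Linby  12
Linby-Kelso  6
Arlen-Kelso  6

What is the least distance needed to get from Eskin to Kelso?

Candidate routes:
Eskin–Ulver–Kelso: 10+2 = 12
Eskin–Kelso: 9 = 9
Cheapest is Eskin–Kelso at 9 km.

9 km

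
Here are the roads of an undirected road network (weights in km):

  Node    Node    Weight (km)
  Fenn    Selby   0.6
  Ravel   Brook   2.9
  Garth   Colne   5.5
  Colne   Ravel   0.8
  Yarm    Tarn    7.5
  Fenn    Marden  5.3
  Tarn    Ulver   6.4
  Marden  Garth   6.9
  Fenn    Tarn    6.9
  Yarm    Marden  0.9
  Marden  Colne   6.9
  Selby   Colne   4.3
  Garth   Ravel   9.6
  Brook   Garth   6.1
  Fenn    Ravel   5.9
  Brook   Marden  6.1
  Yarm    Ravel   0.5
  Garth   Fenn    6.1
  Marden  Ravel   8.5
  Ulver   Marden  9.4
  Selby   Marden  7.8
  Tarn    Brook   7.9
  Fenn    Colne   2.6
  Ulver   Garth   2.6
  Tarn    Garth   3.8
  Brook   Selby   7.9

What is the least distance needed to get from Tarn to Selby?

Enumerating some paths:
Tarn–Garth–Fenn–Selby: 3.8+6.1+0.6 = 10.5
Tarn–Garth–Colne–Fenn–Selby: 3.8+5.5+2.6+0.6 = 12.5
Tarn–Yarm–Ravel–Colne–Fenn–Selby: 7.5+0.5+0.8+2.6+0.6 = 12
Tarn–Fenn–Selby: 6.9+0.6 = 7.5
Cheapest is Tarn–Fenn–Selby at 7.5 km.

7.5 km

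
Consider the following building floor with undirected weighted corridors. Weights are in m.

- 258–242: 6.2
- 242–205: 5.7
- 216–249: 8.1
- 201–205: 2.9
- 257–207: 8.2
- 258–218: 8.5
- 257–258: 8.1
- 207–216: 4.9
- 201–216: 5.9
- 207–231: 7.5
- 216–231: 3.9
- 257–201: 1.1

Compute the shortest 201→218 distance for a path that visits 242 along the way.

Best 201 to 242: 201 → 205 → 242 costing 8.6
Best 242 to 218: 242 → 258 → 218 costing 14.7
Total via 242: 8.6 + 14.7 = 23.3 m.

23.3 m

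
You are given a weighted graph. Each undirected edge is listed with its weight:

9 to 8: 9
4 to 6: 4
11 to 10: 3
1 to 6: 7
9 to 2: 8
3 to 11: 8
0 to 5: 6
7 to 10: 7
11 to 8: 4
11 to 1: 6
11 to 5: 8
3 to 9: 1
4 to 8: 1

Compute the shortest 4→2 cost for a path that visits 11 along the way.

Shortest 4→11: 4 → 8 → 11 = 5
Shortest 11→2: 11 → 3 → 9 → 2 = 17
Total via 11: 5 + 17 = 22.

22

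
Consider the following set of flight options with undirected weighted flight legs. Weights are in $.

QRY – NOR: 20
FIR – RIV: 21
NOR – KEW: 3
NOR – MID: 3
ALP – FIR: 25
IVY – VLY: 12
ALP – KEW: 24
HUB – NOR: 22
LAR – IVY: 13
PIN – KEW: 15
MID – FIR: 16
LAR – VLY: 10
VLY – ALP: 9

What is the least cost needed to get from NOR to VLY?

Candidate routes:
NOR–KEW–ALP–VLY: 3+24+9 = 36
NOR–MID–FIR–ALP–VLY: 3+16+25+9 = 53
The minimum is $36 via NOR–KEW–ALP–VLY.

$36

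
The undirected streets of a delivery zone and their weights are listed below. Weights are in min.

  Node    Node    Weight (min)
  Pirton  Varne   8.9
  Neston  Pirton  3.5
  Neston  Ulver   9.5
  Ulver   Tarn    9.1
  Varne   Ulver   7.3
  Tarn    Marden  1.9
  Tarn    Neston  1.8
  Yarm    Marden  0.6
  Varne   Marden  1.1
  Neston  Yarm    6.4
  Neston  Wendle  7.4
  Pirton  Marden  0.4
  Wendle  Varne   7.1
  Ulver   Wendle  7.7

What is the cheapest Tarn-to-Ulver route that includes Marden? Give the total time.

10.3 min

Best Tarn to Marden: Tarn → Marden costing 1.9
Shortest Marden→Ulver: Marden → Varne → Ulver = 8.4
Total via Marden: 1.9 + 8.4 = 10.3 min.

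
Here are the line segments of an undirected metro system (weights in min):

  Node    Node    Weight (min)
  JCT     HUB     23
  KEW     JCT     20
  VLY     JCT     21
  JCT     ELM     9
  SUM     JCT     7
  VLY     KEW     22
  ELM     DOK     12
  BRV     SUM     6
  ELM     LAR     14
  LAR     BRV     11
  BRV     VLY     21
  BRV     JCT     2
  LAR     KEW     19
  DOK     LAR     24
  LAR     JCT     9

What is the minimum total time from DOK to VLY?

Enumerating some paths:
DOK–ELM–JCT–SUM–BRV–VLY: 12+9+7+6+21 = 55
DOK–ELM–JCT–VLY: 12+9+21 = 42
DOK–ELM–JCT–BRV–VLY: 12+9+2+21 = 44
DOK–LAR–JCT–VLY: 24+9+21 = 54
Cheapest is DOK–ELM–JCT–VLY at 42 min.

42 min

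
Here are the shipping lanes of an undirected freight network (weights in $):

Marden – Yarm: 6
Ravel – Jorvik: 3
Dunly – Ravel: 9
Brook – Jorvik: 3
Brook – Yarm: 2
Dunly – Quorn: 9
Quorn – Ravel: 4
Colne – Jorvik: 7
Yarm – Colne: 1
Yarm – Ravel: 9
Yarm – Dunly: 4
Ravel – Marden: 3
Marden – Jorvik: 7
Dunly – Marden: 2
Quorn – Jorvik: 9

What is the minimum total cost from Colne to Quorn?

$13

Compare a few routes:
Colne–Yarm–Brook–Jorvik–Ravel–Quorn: 1+2+3+3+4 = 13
Colne–Yarm–Marden–Ravel–Quorn: 1+6+3+4 = 14
Colne–Yarm–Dunly–Quorn: 1+4+9 = 14
Cheapest is Colne–Yarm–Brook–Jorvik–Ravel–Quorn at $13.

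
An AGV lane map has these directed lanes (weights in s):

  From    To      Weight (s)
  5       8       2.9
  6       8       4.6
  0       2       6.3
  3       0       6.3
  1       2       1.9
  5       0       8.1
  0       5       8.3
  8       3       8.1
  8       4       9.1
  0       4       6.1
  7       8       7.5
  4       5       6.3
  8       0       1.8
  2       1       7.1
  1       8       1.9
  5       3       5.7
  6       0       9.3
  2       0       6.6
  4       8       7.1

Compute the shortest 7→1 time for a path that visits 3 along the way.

Shortest 7→3: 7–8–3 = 15.6
Shortest 3→1: 3–0–2–1 = 19.7
Total via 3: 15.6 + 19.7 = 35.3 s.

35.3 s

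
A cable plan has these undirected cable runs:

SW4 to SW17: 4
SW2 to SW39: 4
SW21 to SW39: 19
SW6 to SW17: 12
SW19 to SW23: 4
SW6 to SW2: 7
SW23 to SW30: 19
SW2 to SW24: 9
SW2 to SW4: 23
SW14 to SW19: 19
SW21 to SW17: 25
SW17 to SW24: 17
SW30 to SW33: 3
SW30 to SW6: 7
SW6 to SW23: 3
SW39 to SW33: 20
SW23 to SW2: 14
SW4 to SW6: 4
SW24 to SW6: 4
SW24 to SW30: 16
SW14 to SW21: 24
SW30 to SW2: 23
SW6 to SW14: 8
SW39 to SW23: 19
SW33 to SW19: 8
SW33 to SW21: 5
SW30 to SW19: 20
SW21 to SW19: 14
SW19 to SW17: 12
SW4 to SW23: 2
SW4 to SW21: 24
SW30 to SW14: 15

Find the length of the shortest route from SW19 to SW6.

7

Enumerating some paths:
SW19–SW23–SW4–SW6: 4+2+4 = 10
SW19–SW23–SW6: 4+3 = 7
Cheapest is SW19–SW23–SW6 at 7.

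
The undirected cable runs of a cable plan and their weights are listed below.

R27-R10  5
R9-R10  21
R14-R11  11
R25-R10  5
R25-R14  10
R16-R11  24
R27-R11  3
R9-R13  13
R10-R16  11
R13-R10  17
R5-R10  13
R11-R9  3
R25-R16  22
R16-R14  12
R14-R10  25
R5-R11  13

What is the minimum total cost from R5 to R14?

Settle nodes by increasing distance from R5:
R5: 0
R10: 13  (via R5)
R11: 13  (via R5)
R9: 16  (via R11)
R27: 16  (via R11)
R25: 18  (via R10)
R14: 24  (via R11)
Shortest route: R5–R11–R14 = 24.

24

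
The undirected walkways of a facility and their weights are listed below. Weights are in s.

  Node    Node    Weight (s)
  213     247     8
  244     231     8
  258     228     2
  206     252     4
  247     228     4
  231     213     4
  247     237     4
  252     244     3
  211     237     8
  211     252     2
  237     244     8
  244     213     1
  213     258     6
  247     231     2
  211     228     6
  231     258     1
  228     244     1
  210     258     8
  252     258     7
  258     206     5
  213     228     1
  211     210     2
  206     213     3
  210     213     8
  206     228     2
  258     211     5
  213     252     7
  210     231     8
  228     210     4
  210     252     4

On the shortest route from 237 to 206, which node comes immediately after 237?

Compare a few routes:
237–244–228–206: 8+1+2 = 11
237–247–231–258–206: 4+2+1+5 = 12
237–247–228–206: 4+4+2 = 10
237–247–231–258–228–206: 4+2+1+2+2 = 11
Cheapest is 237–247–228–206 at 10 s.
So from 237 the first move is to 247.

247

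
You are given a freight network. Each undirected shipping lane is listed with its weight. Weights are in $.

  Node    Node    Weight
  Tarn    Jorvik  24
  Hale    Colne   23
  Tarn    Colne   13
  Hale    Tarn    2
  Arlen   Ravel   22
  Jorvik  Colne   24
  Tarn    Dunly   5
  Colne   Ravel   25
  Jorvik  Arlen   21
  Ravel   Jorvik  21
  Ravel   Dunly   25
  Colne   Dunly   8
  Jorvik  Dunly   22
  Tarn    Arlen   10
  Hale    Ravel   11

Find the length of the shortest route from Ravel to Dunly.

$18

Shortest distances from Ravel:
Ravel: 0
Hale: 11  (via Ravel)
Tarn: 13  (via Hale)
Dunly: 18  (via Tarn)
Shortest route: Ravel–Hale–Tarn–Dunly = $18.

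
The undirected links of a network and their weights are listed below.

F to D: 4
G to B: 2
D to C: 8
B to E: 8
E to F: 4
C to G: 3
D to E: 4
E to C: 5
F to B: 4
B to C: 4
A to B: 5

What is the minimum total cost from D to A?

13

Shortest distances from D:
D: 0
E: 4  (via D)
F: 4  (via D)
B: 8  (via F)
C: 8  (via D)
G: 10  (via B)
A: 13  (via B)
Shortest route: D–F–B–A = 13.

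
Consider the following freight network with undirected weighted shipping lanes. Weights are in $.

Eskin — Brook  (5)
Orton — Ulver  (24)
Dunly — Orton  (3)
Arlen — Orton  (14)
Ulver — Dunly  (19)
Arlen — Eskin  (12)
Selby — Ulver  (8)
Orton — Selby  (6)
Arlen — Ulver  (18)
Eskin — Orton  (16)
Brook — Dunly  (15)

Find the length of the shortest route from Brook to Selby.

Settle nodes by increasing distance from Brook:
Brook: 0
Eskin: 5  (via Brook)
Dunly: 15  (via Brook)
Arlen: 17  (via Eskin)
Orton: 18  (via Dunly)
Selby: 24  (via Orton)
Shortest route: Brook–Dunly–Orton–Selby = $24.

$24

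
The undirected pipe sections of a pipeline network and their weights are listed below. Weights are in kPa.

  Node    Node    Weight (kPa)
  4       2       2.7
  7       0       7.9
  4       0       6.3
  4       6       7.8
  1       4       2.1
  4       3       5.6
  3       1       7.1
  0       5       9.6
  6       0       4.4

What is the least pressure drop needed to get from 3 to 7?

19.8 kPa

Running Dijkstra from 3:
3: 0
4: 5.6  (via 3)
1: 7.1  (via 3)
2: 8.3  (via 4)
0: 11.9  (via 4)
6: 13.4  (via 4)
7: 19.8  (via 0)
Shortest route: 3 → 4 → 0 → 7 = 19.8 kPa.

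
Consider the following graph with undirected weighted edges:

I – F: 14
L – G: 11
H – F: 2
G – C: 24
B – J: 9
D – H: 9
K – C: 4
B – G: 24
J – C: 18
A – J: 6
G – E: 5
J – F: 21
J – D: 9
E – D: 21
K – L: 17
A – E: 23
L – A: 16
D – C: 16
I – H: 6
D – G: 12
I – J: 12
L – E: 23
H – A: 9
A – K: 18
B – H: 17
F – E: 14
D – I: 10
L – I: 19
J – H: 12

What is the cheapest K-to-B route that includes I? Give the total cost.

51

Best K to I: K–C–D–I costing 30
Best I to B: I–J–B costing 21
Total via I: 30 + 21 = 51.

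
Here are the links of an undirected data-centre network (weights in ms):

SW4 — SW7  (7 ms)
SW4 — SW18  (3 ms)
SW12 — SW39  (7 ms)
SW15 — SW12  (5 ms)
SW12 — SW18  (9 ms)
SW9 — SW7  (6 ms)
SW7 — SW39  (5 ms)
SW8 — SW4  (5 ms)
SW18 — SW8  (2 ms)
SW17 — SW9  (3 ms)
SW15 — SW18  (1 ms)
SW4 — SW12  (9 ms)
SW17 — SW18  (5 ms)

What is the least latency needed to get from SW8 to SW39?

Settle nodes by increasing distance from SW8:
SW8: 0
SW18: 2  (via SW8)
SW15: 3  (via SW18)
SW4: 5  (via SW8)
SW17: 7  (via SW18)
SW12: 8  (via SW15)
SW9: 10  (via SW17)
SW7: 12  (via SW4)
SW39: 15  (via SW12)
Shortest route: SW8 → SW18 → SW15 → SW12 → SW39 = 15 ms.

15 ms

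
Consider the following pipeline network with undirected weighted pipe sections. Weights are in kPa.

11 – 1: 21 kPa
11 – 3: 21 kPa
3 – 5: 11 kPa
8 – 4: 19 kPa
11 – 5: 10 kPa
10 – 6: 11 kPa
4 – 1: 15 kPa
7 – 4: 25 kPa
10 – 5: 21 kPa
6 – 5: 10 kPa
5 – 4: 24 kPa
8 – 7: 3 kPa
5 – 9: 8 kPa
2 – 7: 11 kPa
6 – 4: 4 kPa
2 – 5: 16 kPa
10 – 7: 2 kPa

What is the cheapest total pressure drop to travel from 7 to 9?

31 kPa

Compare a few routes:
7 - 10 - 5 - 9: 2+21+8 = 31
7 - 2 - 5 - 9: 11+16+8 = 35
7 - 8 - 4 - 6 - 5 - 9: 3+19+4+10+8 = 44
7 - 4 - 6 - 5 - 9: 25+4+10+8 = 47
The minimum is 31 kPa via 7 - 10 - 5 - 9.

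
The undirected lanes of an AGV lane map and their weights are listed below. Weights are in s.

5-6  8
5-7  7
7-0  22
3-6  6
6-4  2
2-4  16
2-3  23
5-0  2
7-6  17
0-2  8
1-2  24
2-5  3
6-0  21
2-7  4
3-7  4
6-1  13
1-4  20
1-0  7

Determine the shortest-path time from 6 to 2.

11 s

Shortest distances from 6:
6: 0
4: 2  (via 6)
3: 6  (via 6)
5: 8  (via 6)
0: 10  (via 5)
7: 10  (via 3)
2: 11  (via 5)
Shortest route: 6–5–2 = 11 s.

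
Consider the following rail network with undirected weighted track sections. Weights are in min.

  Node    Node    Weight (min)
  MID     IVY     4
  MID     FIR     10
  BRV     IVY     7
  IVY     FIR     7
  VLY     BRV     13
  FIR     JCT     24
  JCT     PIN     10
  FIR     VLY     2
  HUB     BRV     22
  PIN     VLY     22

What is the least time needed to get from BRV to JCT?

38 min

Settle nodes by increasing distance from BRV:
BRV: 0
IVY: 7  (via BRV)
MID: 11  (via IVY)
VLY: 13  (via BRV)
FIR: 14  (via IVY)
HUB: 22  (via BRV)
PIN: 35  (via VLY)
JCT: 38  (via FIR)
Shortest route: BRV → IVY → FIR → JCT = 38 min.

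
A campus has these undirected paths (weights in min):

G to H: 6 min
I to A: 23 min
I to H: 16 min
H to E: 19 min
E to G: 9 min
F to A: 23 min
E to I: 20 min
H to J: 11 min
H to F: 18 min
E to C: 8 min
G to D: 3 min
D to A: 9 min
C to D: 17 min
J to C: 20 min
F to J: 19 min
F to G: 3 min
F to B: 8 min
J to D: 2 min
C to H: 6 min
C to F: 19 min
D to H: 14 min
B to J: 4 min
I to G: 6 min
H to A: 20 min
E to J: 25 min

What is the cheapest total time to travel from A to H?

18 min

Settle nodes by increasing distance from A:
A: 0
D: 9  (via A)
J: 11  (via D)
G: 12  (via D)
B: 15  (via J)
F: 15  (via G)
H: 18  (via G)
Shortest route: A–D–G–H = 18 min.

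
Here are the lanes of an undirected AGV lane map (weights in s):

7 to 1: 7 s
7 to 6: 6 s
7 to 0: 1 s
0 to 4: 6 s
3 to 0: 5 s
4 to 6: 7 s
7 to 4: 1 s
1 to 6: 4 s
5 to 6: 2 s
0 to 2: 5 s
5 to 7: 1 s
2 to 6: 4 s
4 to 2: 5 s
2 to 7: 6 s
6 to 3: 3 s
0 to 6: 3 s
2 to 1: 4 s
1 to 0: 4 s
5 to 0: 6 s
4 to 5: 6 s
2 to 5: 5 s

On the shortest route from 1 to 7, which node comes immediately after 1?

Candidate routes:
1 → 6 → 5 → 7: 4+2+1 = 7
1 → 7: 7 = 7
1 → 0 → 7: 4+1 = 5
Cheapest is 1 → 0 → 7 at 5 s.
So from 1 the first move is to 0.

0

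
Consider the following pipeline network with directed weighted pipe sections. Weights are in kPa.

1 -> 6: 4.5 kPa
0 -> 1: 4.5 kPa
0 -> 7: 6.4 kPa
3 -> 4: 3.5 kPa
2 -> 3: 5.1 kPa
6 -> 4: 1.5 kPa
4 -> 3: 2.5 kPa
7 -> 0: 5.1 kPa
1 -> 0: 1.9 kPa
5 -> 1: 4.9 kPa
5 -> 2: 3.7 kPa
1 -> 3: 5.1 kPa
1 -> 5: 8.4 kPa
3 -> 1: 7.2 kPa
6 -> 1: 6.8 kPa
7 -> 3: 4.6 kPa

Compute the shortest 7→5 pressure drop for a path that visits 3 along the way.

Best 7 to 3: 7–3 costing 4.6
Shortest 3→5: 3–1–5 = 15.6
Total via 3: 4.6 + 15.6 = 20.2 kPa.

20.2 kPa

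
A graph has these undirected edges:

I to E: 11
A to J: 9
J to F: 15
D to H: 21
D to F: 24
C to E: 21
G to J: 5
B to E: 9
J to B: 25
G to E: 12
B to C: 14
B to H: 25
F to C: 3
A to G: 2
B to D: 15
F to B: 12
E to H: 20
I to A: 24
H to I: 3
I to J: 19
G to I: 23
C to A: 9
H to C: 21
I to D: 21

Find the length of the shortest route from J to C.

Settle nodes by increasing distance from J:
J: 0
G: 5  (via J)
A: 7  (via G)
F: 15  (via J)
C: 16  (via A)
Shortest route: J–G–A–C = 16.

16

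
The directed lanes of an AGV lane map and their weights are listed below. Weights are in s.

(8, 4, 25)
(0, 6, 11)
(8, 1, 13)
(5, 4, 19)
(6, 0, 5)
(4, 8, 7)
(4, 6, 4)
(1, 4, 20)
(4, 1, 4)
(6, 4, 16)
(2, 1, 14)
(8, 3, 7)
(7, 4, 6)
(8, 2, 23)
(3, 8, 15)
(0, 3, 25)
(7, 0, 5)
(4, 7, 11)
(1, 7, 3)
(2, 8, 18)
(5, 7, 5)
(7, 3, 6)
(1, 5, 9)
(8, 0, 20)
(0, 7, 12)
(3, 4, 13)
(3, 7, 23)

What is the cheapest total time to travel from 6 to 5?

Shortest distances from 6:
6: 0
0: 5  (via 6)
4: 16  (via 6)
7: 17  (via 0)
1: 20  (via 4)
3: 23  (via 7)
8: 23  (via 4)
5: 29  (via 1)
Shortest route: 6 → 4 → 1 → 5 = 29 s.

29 s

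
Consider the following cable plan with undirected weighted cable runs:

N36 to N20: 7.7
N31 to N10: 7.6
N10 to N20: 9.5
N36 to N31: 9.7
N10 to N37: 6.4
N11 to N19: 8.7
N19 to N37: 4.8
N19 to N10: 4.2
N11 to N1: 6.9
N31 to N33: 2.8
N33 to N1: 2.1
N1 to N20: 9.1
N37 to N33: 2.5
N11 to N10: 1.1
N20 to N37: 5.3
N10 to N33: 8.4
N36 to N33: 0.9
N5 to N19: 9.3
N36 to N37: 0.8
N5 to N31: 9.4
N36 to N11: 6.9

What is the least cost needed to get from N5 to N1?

Compare a few routes:
N5 → N19 → N10 → N11 → N1: 9.3+4.2+1.1+6.9 = 21.5
N5 → N19 → N37 → N36 → N33 → N1: 9.3+4.8+0.8+0.9+2.1 = 17.9
N5 → N31 → N33 → N1: 9.4+2.8+2.1 = 14.3
N5 → N19 → N37 → N33 → N1: 9.3+4.8+2.5+2.1 = 18.7
Cheapest is N5 → N31 → N33 → N1 at 14.3.

14.3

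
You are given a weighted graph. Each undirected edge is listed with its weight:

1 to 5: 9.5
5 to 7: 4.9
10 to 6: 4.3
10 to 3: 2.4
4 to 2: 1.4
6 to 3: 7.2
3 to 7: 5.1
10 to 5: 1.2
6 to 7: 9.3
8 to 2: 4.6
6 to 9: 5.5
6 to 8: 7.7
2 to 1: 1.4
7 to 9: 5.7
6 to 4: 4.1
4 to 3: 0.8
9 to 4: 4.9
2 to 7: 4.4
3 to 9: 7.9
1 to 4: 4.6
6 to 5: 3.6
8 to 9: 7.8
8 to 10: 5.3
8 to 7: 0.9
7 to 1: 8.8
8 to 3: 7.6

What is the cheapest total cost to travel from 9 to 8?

6.6

Settle nodes by increasing distance from 9:
9: 0
4: 4.9  (via 9)
6: 5.5  (via 9)
3: 5.7  (via 4)
7: 5.7  (via 9)
2: 6.3  (via 4)
8: 6.6  (via 7)
Shortest route: 9–7–8 = 6.6.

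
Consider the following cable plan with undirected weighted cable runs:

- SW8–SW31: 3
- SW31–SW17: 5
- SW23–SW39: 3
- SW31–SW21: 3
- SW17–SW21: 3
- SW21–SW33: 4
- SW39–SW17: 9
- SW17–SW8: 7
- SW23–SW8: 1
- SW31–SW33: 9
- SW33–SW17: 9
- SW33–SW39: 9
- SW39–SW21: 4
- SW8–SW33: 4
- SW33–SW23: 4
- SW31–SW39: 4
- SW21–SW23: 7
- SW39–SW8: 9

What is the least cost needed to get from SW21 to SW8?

Shortest distances from SW21:
SW21: 0
SW17: 3  (via SW21)
SW31: 3  (via SW21)
SW39: 4  (via SW21)
SW33: 4  (via SW21)
SW8: 6  (via SW31)
Shortest route: SW21 → SW31 → SW8 = 6.

6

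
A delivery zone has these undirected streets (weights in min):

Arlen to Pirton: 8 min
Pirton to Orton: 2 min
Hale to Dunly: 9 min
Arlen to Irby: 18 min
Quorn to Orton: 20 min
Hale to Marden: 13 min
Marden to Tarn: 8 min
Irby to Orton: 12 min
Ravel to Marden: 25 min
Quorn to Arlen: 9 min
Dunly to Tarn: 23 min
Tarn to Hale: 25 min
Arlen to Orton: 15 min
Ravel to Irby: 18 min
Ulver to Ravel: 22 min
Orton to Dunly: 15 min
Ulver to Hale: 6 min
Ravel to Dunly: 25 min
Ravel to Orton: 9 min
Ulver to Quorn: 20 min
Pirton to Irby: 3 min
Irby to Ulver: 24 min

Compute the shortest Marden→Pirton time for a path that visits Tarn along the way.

Shortest Marden→Tarn: Marden–Tarn = 8
Best Tarn to Pirton: Tarn–Dunly–Orton–Pirton costing 40
Total via Tarn: 8 + 40 = 48 min.

48 min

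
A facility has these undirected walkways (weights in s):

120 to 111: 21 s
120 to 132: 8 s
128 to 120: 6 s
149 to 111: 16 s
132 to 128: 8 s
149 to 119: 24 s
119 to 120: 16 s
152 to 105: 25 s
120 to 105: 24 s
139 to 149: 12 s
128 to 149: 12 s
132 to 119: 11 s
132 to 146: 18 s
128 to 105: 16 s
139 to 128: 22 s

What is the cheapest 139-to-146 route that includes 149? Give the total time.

Shortest 139→149: 139–149 = 12
Best 149 to 146: 149–128–132–146 costing 38
Total via 149: 12 + 38 = 50 s.

50 s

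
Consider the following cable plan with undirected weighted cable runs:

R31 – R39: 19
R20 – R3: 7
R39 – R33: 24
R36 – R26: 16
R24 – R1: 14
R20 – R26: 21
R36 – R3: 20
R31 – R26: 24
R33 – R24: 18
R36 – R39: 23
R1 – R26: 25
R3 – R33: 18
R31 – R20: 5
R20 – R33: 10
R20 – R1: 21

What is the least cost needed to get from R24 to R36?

55

Candidate routes:
R24 - R33 - R20 - R3 - R36: 18+10+7+20 = 55
R24 - R33 - R3 - R36: 18+18+20 = 56
The minimum is 55 via R24 - R33 - R20 - R3 - R36.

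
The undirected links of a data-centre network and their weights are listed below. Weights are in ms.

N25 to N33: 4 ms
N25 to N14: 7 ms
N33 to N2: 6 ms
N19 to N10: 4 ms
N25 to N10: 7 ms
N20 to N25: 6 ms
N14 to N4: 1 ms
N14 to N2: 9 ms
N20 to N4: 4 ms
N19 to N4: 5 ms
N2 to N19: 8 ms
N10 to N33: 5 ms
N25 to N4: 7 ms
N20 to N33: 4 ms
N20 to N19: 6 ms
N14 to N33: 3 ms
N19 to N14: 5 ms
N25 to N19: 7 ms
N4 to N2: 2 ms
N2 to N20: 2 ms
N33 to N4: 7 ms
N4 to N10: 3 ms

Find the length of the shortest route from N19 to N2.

7 ms

Settle nodes by increasing distance from N19:
N19: 0
N10: 4  (via N19)
N4: 5  (via N19)
N14: 5  (via N19)
N20: 6  (via N19)
N25: 7  (via N19)
N2: 7  (via N4)
Shortest route: N19–N4–N2 = 7 ms.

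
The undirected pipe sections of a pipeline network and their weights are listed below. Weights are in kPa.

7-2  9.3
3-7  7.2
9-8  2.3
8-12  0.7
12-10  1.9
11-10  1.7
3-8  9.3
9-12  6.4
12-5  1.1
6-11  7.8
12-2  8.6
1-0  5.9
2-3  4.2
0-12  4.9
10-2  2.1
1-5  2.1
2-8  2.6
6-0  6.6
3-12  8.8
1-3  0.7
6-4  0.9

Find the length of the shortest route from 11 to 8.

Running Dijkstra from 11:
11: 0
10: 1.7  (via 11)
12: 3.6  (via 10)
2: 3.8  (via 10)
8: 4.3  (via 12)
Shortest route: 11 → 10 → 12 → 8 = 4.3 kPa.

4.3 kPa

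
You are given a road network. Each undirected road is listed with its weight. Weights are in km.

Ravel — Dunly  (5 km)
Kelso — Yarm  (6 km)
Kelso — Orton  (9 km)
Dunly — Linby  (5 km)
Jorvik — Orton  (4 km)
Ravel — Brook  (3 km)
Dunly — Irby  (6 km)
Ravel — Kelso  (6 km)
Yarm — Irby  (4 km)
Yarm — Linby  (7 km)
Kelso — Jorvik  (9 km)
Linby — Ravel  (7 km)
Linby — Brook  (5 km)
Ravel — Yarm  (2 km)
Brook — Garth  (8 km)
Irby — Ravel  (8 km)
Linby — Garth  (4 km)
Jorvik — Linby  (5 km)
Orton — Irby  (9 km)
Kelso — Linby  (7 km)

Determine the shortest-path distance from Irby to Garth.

15 km

Compare a few routes:
Irby–Yarm–Ravel–Brook–Garth: 4+2+3+8 = 17
Irby–Yarm–Linby–Garth: 4+7+4 = 15
The minimum is 15 km via Irby–Yarm–Linby–Garth.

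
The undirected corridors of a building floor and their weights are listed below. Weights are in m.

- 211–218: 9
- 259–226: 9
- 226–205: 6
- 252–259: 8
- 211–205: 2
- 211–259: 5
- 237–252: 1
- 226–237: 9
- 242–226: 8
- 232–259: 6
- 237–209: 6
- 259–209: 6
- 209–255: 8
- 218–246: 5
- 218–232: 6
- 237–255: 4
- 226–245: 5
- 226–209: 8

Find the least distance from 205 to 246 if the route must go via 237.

41 m

Best 205 to 237: 205 → 226 → 237 costing 15
Best 237 to 246: 237 → 252 → 259 → 232 → 218 → 246 costing 26
Total via 237: 15 + 26 = 41 m.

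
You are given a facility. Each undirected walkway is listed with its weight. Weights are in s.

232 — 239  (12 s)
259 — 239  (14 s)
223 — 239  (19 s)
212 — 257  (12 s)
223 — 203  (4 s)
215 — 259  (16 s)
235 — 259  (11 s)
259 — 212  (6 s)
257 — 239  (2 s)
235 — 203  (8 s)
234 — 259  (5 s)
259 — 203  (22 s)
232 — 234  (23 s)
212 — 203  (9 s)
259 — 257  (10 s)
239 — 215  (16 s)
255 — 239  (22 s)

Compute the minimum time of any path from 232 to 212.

Compare a few routes:
232 → 239 → 257 → 259 → 212: 12+2+10+6 = 30
232 → 239 → 259 → 212: 12+14+6 = 32
232 → 234 → 259 → 212: 23+5+6 = 34
232 → 239 → 257 → 212: 12+2+12 = 26
The minimum is 26 s via 232 → 239 → 257 → 212.

26 s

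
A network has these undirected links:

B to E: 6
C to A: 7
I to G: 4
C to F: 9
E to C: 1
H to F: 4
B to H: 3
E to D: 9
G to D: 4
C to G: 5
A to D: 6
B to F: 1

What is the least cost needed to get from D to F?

Candidate routes:
D - E - B - F: 9+6+1 = 16
D - G - C - E - B - F: 4+5+1+6+1 = 17
Cheapest is D - E - B - F at 16.

16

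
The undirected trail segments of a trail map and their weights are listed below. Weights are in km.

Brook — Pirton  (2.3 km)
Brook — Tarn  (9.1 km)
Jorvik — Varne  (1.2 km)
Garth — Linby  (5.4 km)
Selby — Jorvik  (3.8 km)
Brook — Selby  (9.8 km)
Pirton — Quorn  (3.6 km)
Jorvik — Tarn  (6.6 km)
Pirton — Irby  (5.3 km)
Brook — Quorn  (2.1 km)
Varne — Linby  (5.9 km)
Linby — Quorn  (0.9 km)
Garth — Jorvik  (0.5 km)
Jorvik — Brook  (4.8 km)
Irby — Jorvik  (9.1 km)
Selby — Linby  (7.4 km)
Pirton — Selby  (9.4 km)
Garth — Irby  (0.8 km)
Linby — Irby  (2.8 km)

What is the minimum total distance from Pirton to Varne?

7.8 km

Compare a few routes:
Pirton - Irby - Garth - Jorvik - Varne: 5.3+0.8+0.5+1.2 = 7.8
Pirton - Brook - Jorvik - Varne: 2.3+4.8+1.2 = 8.3
The minimum is 7.8 km via Pirton - Irby - Garth - Jorvik - Varne.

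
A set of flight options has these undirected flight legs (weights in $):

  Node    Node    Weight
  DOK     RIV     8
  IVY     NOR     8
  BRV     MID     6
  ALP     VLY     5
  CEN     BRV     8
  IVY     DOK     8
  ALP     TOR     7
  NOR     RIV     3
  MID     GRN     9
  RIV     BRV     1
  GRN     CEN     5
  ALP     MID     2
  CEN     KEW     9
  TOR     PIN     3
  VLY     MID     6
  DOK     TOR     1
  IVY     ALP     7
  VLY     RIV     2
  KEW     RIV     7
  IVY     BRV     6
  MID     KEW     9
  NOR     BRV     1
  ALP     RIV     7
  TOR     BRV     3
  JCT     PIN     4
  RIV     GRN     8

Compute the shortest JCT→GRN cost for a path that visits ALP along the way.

$25

Best JCT to ALP: JCT–PIN–TOR–ALP costing 14
Best ALP to GRN: ALP–MID–GRN costing 11
Total via ALP: 14 + 11 = $25.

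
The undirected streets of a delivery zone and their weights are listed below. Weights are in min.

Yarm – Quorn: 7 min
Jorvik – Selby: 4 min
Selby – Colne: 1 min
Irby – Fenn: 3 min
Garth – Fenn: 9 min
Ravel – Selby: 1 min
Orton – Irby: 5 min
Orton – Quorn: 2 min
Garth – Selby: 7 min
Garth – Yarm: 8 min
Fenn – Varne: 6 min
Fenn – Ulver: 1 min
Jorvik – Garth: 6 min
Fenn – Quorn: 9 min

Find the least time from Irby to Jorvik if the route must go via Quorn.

Best Irby to Quorn: Irby–Orton–Quorn costing 7
Best Quorn to Jorvik: Quorn–Yarm–Garth–Jorvik costing 21
Total via Quorn: 7 + 21 = 28 min.

28 min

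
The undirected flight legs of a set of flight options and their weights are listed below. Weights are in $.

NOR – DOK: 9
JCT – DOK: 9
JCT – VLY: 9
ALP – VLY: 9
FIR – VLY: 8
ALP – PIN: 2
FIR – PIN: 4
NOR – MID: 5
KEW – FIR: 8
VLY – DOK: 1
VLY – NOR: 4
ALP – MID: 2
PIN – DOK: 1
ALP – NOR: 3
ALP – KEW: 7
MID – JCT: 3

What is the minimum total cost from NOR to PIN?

Candidate routes:
NOR–ALP–PIN: 3+2 = 5
NOR–MID–ALP–PIN: 5+2+2 = 9
NOR–VLY–DOK–PIN: 4+1+1 = 6
The minimum is $5 via NOR–ALP–PIN.

$5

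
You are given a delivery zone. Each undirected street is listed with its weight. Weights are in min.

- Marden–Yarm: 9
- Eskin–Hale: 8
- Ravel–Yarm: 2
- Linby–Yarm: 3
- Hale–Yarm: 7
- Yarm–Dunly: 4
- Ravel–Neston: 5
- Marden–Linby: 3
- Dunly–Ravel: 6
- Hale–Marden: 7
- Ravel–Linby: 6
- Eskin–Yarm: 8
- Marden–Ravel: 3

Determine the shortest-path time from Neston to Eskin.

Compare a few routes:
Neston → Ravel → Yarm → Eskin: 5+2+8 = 15
Neston → Ravel → Marden → Linby → Yarm → Eskin: 5+3+3+3+8 = 22
Neston → Ravel → Linby → Yarm → Eskin: 5+6+3+8 = 22
The minimum is 15 min via Neston → Ravel → Yarm → Eskin.

15 min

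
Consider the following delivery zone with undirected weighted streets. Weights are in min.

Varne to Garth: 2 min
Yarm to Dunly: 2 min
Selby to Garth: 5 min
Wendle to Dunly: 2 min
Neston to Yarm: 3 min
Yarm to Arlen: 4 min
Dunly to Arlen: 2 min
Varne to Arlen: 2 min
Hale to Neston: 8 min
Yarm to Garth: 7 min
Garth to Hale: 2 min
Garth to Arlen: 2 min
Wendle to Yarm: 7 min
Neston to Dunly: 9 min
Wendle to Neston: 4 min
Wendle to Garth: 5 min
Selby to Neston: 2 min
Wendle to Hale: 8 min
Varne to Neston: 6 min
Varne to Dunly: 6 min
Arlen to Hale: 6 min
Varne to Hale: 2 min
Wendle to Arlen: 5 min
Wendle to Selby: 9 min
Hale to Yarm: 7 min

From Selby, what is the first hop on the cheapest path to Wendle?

Candidate routes:
Selby - Neston - Wendle: 2+4 = 6
Selby - Wendle: 9 = 9
Cheapest is Selby - Neston - Wendle at 6 min.
So from Selby the first move is to Neston.

Neston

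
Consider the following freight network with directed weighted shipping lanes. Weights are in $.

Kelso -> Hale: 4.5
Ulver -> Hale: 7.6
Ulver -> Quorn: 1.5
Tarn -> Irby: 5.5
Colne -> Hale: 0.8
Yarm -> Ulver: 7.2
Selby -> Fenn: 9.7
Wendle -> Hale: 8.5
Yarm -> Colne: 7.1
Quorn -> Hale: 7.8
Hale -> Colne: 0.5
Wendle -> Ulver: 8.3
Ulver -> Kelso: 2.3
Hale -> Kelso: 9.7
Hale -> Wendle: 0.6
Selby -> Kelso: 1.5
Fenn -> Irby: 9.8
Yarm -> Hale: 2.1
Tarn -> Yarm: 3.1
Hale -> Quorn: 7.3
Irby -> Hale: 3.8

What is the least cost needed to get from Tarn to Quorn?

Candidate routes:
Tarn–Yarm–Ulver–Quorn: 3.1+7.2+1.5 = 11.8
Tarn–Yarm–Hale–Wendle–Ulver–Quorn: 3.1+2.1+0.6+8.3+1.5 = 15.6
Tarn–Yarm–Hale–Quorn: 3.1+2.1+7.3 = 12.5
The minimum is $11.8 via Tarn–Yarm–Ulver–Quorn.

$11.8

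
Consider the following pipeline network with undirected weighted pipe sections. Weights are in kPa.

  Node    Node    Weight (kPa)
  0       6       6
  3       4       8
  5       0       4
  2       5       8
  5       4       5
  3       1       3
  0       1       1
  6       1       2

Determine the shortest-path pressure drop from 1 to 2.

13 kPa

Running Dijkstra from 1:
1: 0
0: 1  (via 1)
6: 2  (via 1)
3: 3  (via 1)
5: 5  (via 0)
4: 10  (via 5)
2: 13  (via 5)
Shortest route: 1 → 0 → 5 → 2 = 13 kPa.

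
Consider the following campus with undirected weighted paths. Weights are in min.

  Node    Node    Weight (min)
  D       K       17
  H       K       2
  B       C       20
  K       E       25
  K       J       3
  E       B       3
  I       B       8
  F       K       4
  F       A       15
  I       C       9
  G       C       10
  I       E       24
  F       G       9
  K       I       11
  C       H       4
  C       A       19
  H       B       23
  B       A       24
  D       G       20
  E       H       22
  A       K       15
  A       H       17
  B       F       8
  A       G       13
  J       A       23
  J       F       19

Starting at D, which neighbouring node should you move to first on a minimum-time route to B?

K

Enumerating some paths:
D–K–F–B: 17+4+8 = 29
D–G–F–B: 20+9+8 = 37
D–K–I–B: 17+11+8 = 36
Cheapest is D–K–F–B at 29 min.
So from D the first move is to K.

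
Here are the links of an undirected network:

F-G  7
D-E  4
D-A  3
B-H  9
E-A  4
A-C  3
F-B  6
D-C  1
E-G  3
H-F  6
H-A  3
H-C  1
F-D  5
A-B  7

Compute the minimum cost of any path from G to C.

8

Enumerating some paths:
G → E → D → C: 3+4+1 = 8
G → E → A → C: 3+4+3 = 10
G → E → A → H → C: 3+4+3+1 = 11
Cheapest is G → E → D → C at 8.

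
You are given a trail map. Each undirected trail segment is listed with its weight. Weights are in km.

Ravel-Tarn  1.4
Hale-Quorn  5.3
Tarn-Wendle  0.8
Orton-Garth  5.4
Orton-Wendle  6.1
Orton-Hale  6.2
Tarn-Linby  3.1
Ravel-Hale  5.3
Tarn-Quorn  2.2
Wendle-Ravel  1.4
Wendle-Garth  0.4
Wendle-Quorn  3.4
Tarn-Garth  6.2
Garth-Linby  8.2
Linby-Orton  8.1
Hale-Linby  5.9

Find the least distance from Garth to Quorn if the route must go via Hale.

12.4 km

Shortest Garth→Hale: Garth → Wendle → Ravel → Hale = 7.1
Best Hale to Quorn: Hale → Quorn costing 5.3
Total via Hale: 7.1 + 5.3 = 12.4 km.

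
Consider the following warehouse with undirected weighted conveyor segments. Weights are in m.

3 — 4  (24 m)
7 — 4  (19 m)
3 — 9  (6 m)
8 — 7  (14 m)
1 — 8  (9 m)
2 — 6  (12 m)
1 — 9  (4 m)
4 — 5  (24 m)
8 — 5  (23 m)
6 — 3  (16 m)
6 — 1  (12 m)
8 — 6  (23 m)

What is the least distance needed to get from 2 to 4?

52 m

Enumerating some paths:
2 → 6 → 1 → 8 → 7 → 4: 12+12+9+14+19 = 66
2 → 6 → 3 → 4: 12+16+24 = 52
2 → 6 → 1 → 9 → 3 → 4: 12+12+4+6+24 = 58
2 → 6 → 8 → 7 → 4: 12+23+14+19 = 68
Cheapest is 2 → 6 → 3 → 4 at 52 m.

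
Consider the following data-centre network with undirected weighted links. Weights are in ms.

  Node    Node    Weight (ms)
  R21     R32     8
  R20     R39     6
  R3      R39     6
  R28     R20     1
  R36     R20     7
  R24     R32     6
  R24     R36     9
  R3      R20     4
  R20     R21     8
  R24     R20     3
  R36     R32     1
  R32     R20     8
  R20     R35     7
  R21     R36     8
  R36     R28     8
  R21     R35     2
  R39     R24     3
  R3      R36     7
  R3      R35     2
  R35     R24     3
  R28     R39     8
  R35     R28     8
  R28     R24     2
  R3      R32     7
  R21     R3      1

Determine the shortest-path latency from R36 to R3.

Enumerating some paths:
R36 → R32 → R3: 1+7 = 8
R36 → R3: 7 = 7
The minimum is 7 ms via R36 → R3.

7 ms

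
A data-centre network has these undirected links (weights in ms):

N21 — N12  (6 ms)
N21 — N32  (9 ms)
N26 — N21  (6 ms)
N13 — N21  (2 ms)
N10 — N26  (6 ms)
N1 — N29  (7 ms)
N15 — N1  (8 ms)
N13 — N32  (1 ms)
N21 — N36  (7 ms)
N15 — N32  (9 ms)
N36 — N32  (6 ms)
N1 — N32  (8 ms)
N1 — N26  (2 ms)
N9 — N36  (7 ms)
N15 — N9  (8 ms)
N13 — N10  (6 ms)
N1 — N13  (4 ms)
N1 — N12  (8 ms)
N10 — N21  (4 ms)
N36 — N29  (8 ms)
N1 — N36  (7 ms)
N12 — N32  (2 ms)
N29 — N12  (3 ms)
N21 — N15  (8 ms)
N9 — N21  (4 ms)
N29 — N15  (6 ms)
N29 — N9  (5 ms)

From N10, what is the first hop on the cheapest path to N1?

N26

Candidate routes:
N10 → N26 → N1: 6+2 = 8
N10 → N13 → N1: 6+4 = 10
The minimum is 8 ms via N10 → N26 → N1.
So from N10 the first move is to N26.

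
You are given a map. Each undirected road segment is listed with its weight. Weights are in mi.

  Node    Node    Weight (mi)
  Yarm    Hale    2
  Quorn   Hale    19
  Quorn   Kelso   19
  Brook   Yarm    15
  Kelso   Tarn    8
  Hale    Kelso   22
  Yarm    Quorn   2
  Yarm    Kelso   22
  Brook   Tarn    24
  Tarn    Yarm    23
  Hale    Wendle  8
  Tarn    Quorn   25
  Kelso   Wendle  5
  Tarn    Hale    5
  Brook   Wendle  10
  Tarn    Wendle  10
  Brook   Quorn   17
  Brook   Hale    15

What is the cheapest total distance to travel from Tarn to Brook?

Enumerating some paths:
Tarn–Hale–Brook: 5+15 = 20
Tarn–Kelso–Wendle–Brook: 8+5+10 = 23
Tarn–Hale–Yarm–Brook: 5+2+15 = 22
Tarn–Hale–Wendle–Brook: 5+8+10 = 23
Cheapest is Tarn–Hale–Brook at 20 mi.

20 mi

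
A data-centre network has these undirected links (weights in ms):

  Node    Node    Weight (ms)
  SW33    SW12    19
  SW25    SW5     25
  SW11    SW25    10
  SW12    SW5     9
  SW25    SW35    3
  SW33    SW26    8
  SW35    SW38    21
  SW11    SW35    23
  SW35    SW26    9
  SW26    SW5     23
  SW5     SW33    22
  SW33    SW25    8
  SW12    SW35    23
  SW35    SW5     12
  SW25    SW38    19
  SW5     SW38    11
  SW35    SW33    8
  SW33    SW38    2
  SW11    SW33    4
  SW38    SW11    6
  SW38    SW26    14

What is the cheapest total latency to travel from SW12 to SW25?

24 ms

Enumerating some paths:
SW12 → SW5 → SW35 → SW25: 9+12+3 = 24
SW12 → SW35 → SW25: 23+3 = 26
Cheapest is SW12 → SW5 → SW35 → SW25 at 24 ms.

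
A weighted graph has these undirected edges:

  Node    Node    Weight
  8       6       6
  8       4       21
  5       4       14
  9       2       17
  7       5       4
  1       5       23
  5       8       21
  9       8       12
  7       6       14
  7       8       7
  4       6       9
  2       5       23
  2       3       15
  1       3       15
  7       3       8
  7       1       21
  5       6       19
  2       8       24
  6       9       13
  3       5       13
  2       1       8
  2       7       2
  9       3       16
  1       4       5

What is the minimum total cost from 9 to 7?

Compare a few routes:
9 - 6 - 8 - 7: 13+6+7 = 26
9 - 8 - 7: 12+7 = 19
9 - 3 - 7: 16+8 = 24
The minimum is 19 via 9 - 8 - 7.

19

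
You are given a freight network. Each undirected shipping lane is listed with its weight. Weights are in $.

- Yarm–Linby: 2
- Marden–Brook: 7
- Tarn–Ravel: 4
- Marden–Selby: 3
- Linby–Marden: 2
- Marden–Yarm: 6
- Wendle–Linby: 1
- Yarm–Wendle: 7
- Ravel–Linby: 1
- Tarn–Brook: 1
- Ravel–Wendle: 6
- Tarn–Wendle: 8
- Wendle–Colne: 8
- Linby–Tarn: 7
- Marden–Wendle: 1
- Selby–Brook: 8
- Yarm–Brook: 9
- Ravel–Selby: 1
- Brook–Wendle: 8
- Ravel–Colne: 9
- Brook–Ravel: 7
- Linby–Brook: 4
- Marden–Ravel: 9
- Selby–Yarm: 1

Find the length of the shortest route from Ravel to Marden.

$3

Candidate routes:
Ravel → Selby → Yarm → Linby → Wendle → Marden: 1+1+2+1+1 = 6
Ravel → Selby → Marden: 1+3 = 4
Ravel → Linby → Marden: 1+2 = 3
Cheapest is Ravel → Linby → Marden at $3.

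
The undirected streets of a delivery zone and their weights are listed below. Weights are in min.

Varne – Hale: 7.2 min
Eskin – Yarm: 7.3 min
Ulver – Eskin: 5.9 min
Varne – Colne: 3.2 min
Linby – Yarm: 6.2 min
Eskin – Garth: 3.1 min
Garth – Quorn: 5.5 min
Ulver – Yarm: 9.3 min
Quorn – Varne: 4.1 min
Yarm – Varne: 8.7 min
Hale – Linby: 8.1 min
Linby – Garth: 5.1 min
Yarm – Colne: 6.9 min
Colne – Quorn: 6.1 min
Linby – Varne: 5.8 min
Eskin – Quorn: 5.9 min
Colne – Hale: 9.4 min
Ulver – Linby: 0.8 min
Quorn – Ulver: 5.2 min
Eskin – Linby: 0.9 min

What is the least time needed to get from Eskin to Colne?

9.9 min

Compare a few routes:
Eskin–Quorn–Colne: 5.9+6.1 = 12
Eskin–Linby–Varne–Colne: 0.9+5.8+3.2 = 9.9
Eskin–Linby–Ulver–Quorn–Colne: 0.9+0.8+5.2+6.1 = 13
Eskin–Quorn–Varne–Colne: 5.9+4.1+3.2 = 13.2
The minimum is 9.9 min via Eskin–Linby–Varne–Colne.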